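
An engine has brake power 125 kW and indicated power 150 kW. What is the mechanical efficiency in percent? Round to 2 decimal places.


eta_mech = (BP / IP) * 100
Ratio = 125 / 150 = 0.8333
eta_mech = 0.8333 * 100 = 83.33%


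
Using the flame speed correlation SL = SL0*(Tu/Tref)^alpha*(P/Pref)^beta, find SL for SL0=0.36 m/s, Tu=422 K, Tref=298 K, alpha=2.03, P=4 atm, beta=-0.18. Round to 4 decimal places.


SL = SL0 * (Tu/Tref)^alpha * (P/Pref)^beta
T ratio = 422/298 = 1.41610738
(T ratio)^alpha = 1.41610738^2.03 = 2.026400
(P/Pref)^beta = 4^(-0.18) = 0.779165
SL = 0.36 * 2.026400 * 0.779165 = 0.5684 m/s


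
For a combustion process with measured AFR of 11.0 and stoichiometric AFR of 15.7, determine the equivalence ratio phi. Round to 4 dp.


phi = AFR_stoich / AFR_actual
phi = 15.7 / 11.0 = 1.4273


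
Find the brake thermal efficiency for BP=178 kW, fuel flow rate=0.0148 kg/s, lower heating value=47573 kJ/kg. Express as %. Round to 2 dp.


eta_BTE = (BP / (mf * LHV)) * 100
Denominator = 0.0148 * 47573 = 704.0804 kW
eta_BTE = (178 / 704.0804) * 100 = 25.28%


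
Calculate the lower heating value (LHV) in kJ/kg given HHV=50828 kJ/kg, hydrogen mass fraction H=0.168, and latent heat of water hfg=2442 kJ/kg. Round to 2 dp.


LHV = HHV - hfg * 9 * H
Water correction = 2442 * 9 * 0.168 = 3692.304 kJ/kg
LHV = 50828 - 3692.304 = 47135.70 kJ/kg


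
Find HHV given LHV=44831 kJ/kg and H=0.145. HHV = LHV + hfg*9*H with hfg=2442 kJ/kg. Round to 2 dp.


HHV = LHV + hfg * 9 * H
Water addition = 2442 * 9 * 0.145 = 3186.810 kJ/kg
HHV = 44831 + 3186.810 = 48017.81 kJ/kg


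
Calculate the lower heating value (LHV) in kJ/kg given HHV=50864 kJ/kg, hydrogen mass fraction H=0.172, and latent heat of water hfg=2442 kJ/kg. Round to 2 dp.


LHV = HHV - hfg * 9 * H
Water correction = 2442 * 9 * 0.172 = 3780.216 kJ/kg
LHV = 50864 - 3780.216 = 47083.78 kJ/kg


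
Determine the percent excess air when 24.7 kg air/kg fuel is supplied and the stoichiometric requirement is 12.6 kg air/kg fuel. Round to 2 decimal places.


Excess air = actual - stoichiometric = 24.7 - 12.6 = 12.10 kg/kg fuel
Excess air % = (excess / stoich) * 100 = (12.10 / 12.6) * 100 = 96.03%


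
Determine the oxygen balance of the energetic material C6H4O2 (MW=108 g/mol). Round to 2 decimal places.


OB = -1600 * (2C + H/2 - O) / MW
Inner = 2*6 + 4/2 - 2 = 12.00
OB = -1600 * 12.00 / 108 = -177.78%


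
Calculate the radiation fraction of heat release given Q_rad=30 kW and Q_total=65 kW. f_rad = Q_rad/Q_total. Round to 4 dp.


f_rad = Q_rad / Q_total
f_rad = 30 / 65 = 0.4615


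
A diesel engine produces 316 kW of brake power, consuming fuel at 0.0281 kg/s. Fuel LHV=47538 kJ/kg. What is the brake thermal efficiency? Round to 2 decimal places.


eta_BTE = (BP / (mf * LHV)) * 100
Denominator = 0.0281 * 47538 = 1335.8178 kW
eta_BTE = (316 / 1335.8178) * 100 = 23.66%


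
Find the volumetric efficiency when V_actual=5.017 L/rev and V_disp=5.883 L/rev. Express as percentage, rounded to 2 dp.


eta_v = (V_actual / V_disp) * 100
Ratio = 5.017 / 5.883 = 0.8528
eta_v = 0.8528 * 100 = 85.28%


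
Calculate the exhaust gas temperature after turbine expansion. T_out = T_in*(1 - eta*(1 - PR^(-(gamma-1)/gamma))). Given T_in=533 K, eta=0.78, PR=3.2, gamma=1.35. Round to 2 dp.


T_out = T_in * (1 - eta * (1 - PR^(-(gamma-1)/gamma)))
Exponent = -(1.35-1)/1.35 = -0.25925926
PR^exp = 3.2^(-0.25925926) = 0.73966521
Factor = 1 - 0.78*(1 - 0.73966521) = 0.79693886
T_out = 533 * 0.79693886 = 424.77 K


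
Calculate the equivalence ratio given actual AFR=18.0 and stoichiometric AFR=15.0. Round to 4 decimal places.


phi = AFR_stoich / AFR_actual
phi = 15.0 / 18.0 = 0.8333


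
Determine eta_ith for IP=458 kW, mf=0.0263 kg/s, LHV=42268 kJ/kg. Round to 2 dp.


eta_ith = (IP / (mf * LHV)) * 100
Denominator = 0.0263 * 42268 = 1111.6484 kW
eta_ith = (458 / 1111.6484) * 100 = 41.20%


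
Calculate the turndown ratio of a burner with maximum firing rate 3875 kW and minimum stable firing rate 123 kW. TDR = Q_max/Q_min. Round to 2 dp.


TDR = Q_max / Q_min
TDR = 3875 / 123 = 31.50


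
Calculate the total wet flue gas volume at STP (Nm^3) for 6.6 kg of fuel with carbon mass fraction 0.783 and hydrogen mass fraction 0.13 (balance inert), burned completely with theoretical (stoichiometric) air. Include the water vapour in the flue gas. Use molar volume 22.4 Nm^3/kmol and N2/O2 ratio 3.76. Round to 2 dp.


Per kg fuel: CO2 = (C/12 kmol)*22.4 = (0.783/12)*22.4 = 1.46160 Nm^3
Per kg fuel: H2O = (H/2 kmol)*22.4 = (0.13/2)*22.4 = 1.45600 Nm^3
O2 needed per kg fuel = C/12 + H/4 = 0.783/12 + 0.13/4 = 0.09775000 kmol
Per kg fuel: N2 = O2*3.76*22.4 = 0.09775000*3.76*22.4 = 8.23290 Nm^3
Total per kg = 1.46160 + 1.45600 + 8.23290 = 11.15050 Nm^3
Total = 11.15050 * 6.6 = 73.59 Nm^3


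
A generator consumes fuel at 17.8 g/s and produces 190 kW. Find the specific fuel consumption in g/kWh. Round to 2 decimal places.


SFC = (mf / BP) * 3600
Rate = 17.8 / 190 = 0.093684 g/(s*kW)
SFC = 0.093684 * 3600 = 337.26 g/kWh


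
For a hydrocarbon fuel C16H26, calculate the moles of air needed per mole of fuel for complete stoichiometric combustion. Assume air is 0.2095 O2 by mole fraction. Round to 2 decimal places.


Balanced combustion: C16H26 + 22.5 O2 -> 16 CO2 + 13 H2O
O2 needed = C + H/4 = 16 + 26/4 = 22.50 moles
Air moles = O2 / 0.2095 = 22.50 / 0.2095 = 107.40 moles air


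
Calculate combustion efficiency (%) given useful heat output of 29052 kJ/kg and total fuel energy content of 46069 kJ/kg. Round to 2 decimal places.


Efficiency = (Q_useful / Q_fuel) * 100
Efficiency = (29052 / 46069) * 100
Efficiency = 0.6306 * 100 = 63.06%


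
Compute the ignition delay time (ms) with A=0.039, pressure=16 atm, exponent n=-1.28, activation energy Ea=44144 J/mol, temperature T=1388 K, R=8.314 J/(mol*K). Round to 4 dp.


tau = A * P^n * exp(Ea/(R*T))
P^n = 16^(-1.28) = 0.02875586
Ea/(R*T) = 44144/(8.314*1388) = 3.825359
exp(Ea/(R*T)) = 45.849257
tau = 0.039 * 0.02875586 * 45.849257 = 0.0514 ms


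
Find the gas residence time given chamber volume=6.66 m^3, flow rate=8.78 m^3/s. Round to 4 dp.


tau = V / Q_flow
tau = 6.66 / 8.78 = 0.7585 s


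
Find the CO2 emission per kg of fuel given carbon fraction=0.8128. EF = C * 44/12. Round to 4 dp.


EF = C_frac * (M_CO2 / M_C)
EF = 0.8128 * (44/12)
EF = 0.8128 * 3.666667 = 2.9803 kg_CO2/kg_fuel


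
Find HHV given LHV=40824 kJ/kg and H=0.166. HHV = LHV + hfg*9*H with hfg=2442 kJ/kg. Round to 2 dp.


HHV = LHV + hfg * 9 * H
Water addition = 2442 * 9 * 0.166 = 3648.348 kJ/kg
HHV = 40824 + 3648.348 = 44472.35 kJ/kg


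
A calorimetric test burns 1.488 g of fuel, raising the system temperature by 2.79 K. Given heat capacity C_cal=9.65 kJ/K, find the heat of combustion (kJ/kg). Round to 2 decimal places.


Hc = C_cal * delta_T / m_fuel
Q_released = 9.65 * 2.79 = 26.9235 kJ
m_fuel = 1.488 g = 1.488/1000 kg = 0.001488 kg
Hc = 26.9235 / 0.001488 = 18093.75 kJ/kg


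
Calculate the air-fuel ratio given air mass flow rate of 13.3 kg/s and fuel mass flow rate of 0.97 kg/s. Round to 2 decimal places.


AFR = m_air / m_fuel
AFR = 13.3 / 0.97 = 13.71


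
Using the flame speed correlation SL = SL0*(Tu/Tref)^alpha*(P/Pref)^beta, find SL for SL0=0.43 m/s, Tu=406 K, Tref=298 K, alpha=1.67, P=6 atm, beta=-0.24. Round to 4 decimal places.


SL = SL0 * (Tu/Tref)^alpha * (P/Pref)^beta
T ratio = 406/298 = 1.36241611
(T ratio)^alpha = 1.36241611^1.67 = 1.676090
(P/Pref)^beta = 6^(-0.24) = 0.650495
SL = 0.43 * 1.676090 * 0.650495 = 0.4688 m/s


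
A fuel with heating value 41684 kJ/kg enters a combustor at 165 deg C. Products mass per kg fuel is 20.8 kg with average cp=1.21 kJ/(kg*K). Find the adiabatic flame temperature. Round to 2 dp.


T_ad = T_in + Hc / (m_p * cp)
Denominator = 20.8 * 1.21 = 25.1680
Temperature rise = 41684 / 25.1680 = 1656.23 K
T_ad = 165 + 1656.23 = 1821.23 deg C


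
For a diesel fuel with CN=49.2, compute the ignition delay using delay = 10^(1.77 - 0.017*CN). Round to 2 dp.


delay = 10^(1.77 - 0.017*CN)
Exponent = 1.77 - 0.017*49.2 = 0.9336
delay = 10^0.9336 = 8.58 ms


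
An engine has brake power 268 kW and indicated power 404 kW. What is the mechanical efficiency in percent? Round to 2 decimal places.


eta_mech = (BP / IP) * 100
Ratio = 268 / 404 = 0.6634
eta_mech = 0.6634 * 100 = 66.34%


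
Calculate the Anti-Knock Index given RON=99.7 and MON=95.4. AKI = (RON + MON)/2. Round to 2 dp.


AKI = (RON + MON) / 2
AKI = (99.7 + 95.4) / 2
AKI = 195.1 / 2 = 97.55


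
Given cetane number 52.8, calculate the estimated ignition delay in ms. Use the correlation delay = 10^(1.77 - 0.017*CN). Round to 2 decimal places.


delay = 10^(1.77 - 0.017*CN)
Exponent = 1.77 - 0.017*52.8 = 0.8724
delay = 10^0.8724 = 7.45 ms


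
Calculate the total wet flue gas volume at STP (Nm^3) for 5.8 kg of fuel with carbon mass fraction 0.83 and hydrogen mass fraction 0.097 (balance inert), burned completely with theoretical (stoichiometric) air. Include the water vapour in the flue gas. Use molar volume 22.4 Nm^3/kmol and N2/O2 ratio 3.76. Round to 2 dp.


Per kg fuel: CO2 = (C/12 kmol)*22.4 = (0.83/12)*22.4 = 1.54933 Nm^3
Per kg fuel: H2O = (H/2 kmol)*22.4 = (0.097/2)*22.4 = 1.08640 Nm^3
O2 needed per kg fuel = C/12 + H/4 = 0.83/12 + 0.097/4 = 0.09341667 kmol
Per kg fuel: N2 = O2*3.76*22.4 = 0.09341667*3.76*22.4 = 7.86793 Nm^3
Total per kg = 1.54933 + 1.08640 + 7.86793 = 10.50366 Nm^3
Total = 10.50366 * 5.8 = 60.92 Nm^3


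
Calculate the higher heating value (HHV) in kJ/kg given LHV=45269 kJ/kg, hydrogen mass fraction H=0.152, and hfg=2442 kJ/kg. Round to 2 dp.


HHV = LHV + hfg * 9 * H
Water addition = 2442 * 9 * 0.152 = 3340.656 kJ/kg
HHV = 45269 + 3340.656 = 48609.66 kJ/kg


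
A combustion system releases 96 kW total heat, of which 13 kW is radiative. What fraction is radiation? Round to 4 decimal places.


f_rad = Q_rad / Q_total
f_rad = 13 / 96 = 0.1354


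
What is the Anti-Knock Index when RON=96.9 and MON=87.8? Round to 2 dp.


AKI = (RON + MON) / 2
AKI = (96.9 + 87.8) / 2
AKI = 184.7 / 2 = 92.35


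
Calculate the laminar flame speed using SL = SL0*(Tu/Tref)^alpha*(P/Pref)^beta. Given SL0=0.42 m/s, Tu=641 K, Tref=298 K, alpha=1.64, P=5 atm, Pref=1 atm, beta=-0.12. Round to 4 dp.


SL = SL0 * (Tu/Tref)^alpha * (P/Pref)^beta
T ratio = 641/298 = 2.15100671
(T ratio)^alpha = 2.15100671^1.64 = 3.511822
(P/Pref)^beta = 5^(-0.12) = 0.824373
SL = 0.42 * 3.511822 * 0.824373 = 1.2159 m/s


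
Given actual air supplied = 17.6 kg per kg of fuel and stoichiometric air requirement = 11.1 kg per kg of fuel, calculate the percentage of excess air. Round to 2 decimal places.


Excess air = actual - stoichiometric = 17.6 - 11.1 = 6.50 kg/kg fuel
Excess air % = (excess / stoich) * 100 = (6.50 / 11.1) * 100 = 58.56%


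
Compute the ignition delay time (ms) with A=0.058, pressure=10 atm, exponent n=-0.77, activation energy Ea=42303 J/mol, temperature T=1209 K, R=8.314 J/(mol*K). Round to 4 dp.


tau = A * P^n * exp(Ea/(R*T))
P^n = 10^(-0.77) = 0.16982437
Ea/(R*T) = 42303/(8.314*1209) = 4.208573
exp(Ea/(R*T)) = 67.260479
tau = 0.058 * 0.16982437 * 67.260479 = 0.6625 ms


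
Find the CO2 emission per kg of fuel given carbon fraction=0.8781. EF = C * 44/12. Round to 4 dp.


EF = C_frac * (M_CO2 / M_C)
EF = 0.8781 * (44/12)
EF = 0.8781 * 3.666667 = 3.2197 kg_CO2/kg_fuel


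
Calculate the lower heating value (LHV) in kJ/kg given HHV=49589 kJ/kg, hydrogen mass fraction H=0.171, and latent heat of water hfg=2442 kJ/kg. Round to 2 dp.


LHV = HHV - hfg * 9 * H
Water correction = 2442 * 9 * 0.171 = 3758.238 kJ/kg
LHV = 49589 - 3758.238 = 45830.76 kJ/kg


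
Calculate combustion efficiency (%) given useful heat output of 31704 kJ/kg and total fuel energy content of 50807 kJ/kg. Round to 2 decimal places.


Efficiency = (Q_useful / Q_fuel) * 100
Efficiency = (31704 / 50807) * 100
Efficiency = 0.6240 * 100 = 62.40%


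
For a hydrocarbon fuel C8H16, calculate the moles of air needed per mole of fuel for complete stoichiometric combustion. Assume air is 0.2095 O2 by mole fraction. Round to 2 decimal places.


Balanced combustion: C8H16 + 12 O2 -> 8 CO2 + 8 H2O
O2 needed = C + H/4 = 8 + 16/4 = 12.00 moles
Air moles = O2 / 0.2095 = 12.00 / 0.2095 = 57.28 moles air


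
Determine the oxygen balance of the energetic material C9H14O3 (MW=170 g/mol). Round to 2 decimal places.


OB = -1600 * (2C + H/2 - O) / MW
Inner = 2*9 + 14/2 - 3 = 22.00
OB = -1600 * 22.00 / 170 = -207.06%


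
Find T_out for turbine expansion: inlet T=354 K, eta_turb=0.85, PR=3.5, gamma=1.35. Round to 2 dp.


T_out = T_in * (1 - eta * (1 - PR^(-(gamma-1)/gamma)))
Exponent = -(1.35-1)/1.35 = -0.25925926
PR^exp = 3.5^(-0.25925926) = 0.72267881
Factor = 1 - 0.85*(1 - 0.72267881) = 0.76427699
T_out = 354 * 0.76427699 = 270.55 K


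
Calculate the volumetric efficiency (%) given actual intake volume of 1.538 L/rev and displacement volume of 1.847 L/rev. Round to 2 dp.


eta_v = (V_actual / V_disp) * 100
Ratio = 1.538 / 1.847 = 0.8327
eta_v = 0.8327 * 100 = 83.27%


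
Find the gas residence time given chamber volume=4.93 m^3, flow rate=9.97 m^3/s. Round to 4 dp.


tau = V / Q_flow
tau = 4.93 / 9.97 = 0.4945 s


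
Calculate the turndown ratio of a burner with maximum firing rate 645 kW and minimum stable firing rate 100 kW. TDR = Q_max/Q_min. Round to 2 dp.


TDR = Q_max / Q_min
TDR = 645 / 100 = 6.45


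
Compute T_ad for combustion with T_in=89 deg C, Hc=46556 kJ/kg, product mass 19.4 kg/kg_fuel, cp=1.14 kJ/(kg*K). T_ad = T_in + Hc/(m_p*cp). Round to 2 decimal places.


T_ad = T_in + Hc / (m_p * cp)
Denominator = 19.4 * 1.14 = 22.1160
Temperature rise = 46556 / 22.1160 = 2105.08 K
T_ad = 89 + 2105.08 = 2194.08 deg C


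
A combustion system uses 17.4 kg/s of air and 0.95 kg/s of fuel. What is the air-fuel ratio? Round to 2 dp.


AFR = m_air / m_fuel
AFR = 17.4 / 0.95 = 18.32


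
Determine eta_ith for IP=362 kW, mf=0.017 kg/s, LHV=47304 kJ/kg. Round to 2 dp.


eta_ith = (IP / (mf * LHV)) * 100
Denominator = 0.017 * 47304 = 804.1680 kW
eta_ith = (362 / 804.1680) * 100 = 45.02%


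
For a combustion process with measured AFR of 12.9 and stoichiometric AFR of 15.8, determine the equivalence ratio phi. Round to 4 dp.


phi = AFR_stoich / AFR_actual
phi = 15.8 / 12.9 = 1.2248


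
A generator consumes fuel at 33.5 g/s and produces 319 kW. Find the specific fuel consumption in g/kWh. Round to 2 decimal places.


SFC = (mf / BP) * 3600
Rate = 33.5 / 319 = 0.105016 g/(s*kW)
SFC = 0.105016 * 3600 = 378.06 g/kWh


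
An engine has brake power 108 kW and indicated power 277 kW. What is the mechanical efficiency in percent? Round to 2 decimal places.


eta_mech = (BP / IP) * 100
Ratio = 108 / 277 = 0.3899
eta_mech = 0.3899 * 100 = 38.99%


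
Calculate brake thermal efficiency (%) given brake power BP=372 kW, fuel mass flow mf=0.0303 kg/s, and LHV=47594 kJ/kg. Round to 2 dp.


eta_BTE = (BP / (mf * LHV)) * 100
Denominator = 0.0303 * 47594 = 1442.0982 kW
eta_BTE = (372 / 1442.0982) * 100 = 25.80%


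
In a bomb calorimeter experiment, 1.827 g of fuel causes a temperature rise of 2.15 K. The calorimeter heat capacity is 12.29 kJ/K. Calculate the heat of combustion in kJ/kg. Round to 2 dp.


Hc = C_cal * delta_T / m_fuel
Q_released = 12.29 * 2.15 = 26.4235 kJ
m_fuel = 1.827 g = 1.827/1000 kg = 0.001827 kg
Hc = 26.4235 / 0.001827 = 14462.78 kJ/kg


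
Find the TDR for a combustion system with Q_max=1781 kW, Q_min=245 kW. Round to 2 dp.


TDR = Q_max / Q_min
TDR = 1781 / 245 = 7.27


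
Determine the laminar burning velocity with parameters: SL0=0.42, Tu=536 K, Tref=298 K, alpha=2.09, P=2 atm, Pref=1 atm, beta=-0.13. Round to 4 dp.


SL = SL0 * (Tu/Tref)^alpha * (P/Pref)^beta
T ratio = 536/298 = 1.79865772
(T ratio)^alpha = 1.79865772^2.09 = 3.410691
(P/Pref)^beta = 2^(-0.13) = 0.913831
SL = 0.42 * 3.410691 * 0.913831 = 1.3091 m/s


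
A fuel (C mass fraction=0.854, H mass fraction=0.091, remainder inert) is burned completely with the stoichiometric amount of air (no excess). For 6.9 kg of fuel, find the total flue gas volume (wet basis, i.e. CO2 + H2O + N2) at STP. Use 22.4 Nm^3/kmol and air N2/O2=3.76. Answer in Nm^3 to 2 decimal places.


Per kg fuel: CO2 = (C/12 kmol)*22.4 = (0.854/12)*22.4 = 1.59413 Nm^3
Per kg fuel: H2O = (H/2 kmol)*22.4 = (0.091/2)*22.4 = 1.01920 Nm^3
O2 needed per kg fuel = C/12 + H/4 = 0.854/12 + 0.091/4 = 0.09391667 kmol
Per kg fuel: N2 = O2*3.76*22.4 = 0.09391667*3.76*22.4 = 7.91004 Nm^3
Total per kg = 1.59413 + 1.01920 + 7.91004 = 10.52337 Nm^3
Total = 10.52337 * 6.9 = 72.61 Nm^3


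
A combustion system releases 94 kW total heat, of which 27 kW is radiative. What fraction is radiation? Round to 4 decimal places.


f_rad = Q_rad / Q_total
f_rad = 27 / 94 = 0.2872


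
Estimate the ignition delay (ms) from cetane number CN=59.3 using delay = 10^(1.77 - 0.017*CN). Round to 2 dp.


delay = 10^(1.77 - 0.017*CN)
Exponent = 1.77 - 0.017*59.3 = 0.7619
delay = 10^0.7619 = 5.78 ms


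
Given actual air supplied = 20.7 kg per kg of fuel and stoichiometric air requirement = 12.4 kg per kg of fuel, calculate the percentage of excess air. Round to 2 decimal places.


Excess air = actual - stoichiometric = 20.7 - 12.4 = 8.30 kg/kg fuel
Excess air % = (excess / stoich) * 100 = (8.30 / 12.4) * 100 = 66.94%


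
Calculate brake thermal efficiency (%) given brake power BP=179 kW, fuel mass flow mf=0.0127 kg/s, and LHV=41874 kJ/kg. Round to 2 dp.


eta_BTE = (BP / (mf * LHV)) * 100
Denominator = 0.0127 * 41874 = 531.7998 kW
eta_BTE = (179 / 531.7998) * 100 = 33.66%


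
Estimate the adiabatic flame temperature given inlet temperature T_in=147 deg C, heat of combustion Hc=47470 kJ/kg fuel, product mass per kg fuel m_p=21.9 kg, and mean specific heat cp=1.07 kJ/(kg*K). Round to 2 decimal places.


T_ad = T_in + Hc / (m_p * cp)
Denominator = 21.9 * 1.07 = 23.4330
Temperature rise = 47470 / 23.4330 = 2025.78 K
T_ad = 147 + 2025.78 = 2172.78 deg C


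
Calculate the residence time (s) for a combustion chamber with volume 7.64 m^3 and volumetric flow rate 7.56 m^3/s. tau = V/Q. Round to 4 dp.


tau = V / Q_flow
tau = 7.64 / 7.56 = 1.0106 s


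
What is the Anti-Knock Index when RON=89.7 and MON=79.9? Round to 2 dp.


AKI = (RON + MON) / 2
AKI = (89.7 + 79.9) / 2
AKI = 169.6 / 2 = 84.80


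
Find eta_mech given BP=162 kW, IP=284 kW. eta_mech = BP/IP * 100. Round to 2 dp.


eta_mech = (BP / IP) * 100
Ratio = 162 / 284 = 0.5704
eta_mech = 0.5704 * 100 = 57.04%


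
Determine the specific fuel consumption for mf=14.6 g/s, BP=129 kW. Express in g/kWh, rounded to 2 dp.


SFC = (mf / BP) * 3600
Rate = 14.6 / 129 = 0.113178 g/(s*kW)
SFC = 0.113178 * 3600 = 407.44 g/kWh


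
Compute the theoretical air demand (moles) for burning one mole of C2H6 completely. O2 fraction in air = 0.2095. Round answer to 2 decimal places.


Balanced combustion: C2H6 + 3.5 O2 -> 2 CO2 + 3 H2O
O2 needed = C + H/4 = 2 + 6/4 = 3.50 moles
Air moles = O2 / 0.2095 = 3.50 / 0.2095 = 16.71 moles air


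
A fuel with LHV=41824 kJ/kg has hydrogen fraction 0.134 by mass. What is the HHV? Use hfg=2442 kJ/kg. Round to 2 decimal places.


HHV = LHV + hfg * 9 * H
Water addition = 2442 * 9 * 0.134 = 2945.052 kJ/kg
HHV = 41824 + 2945.052 = 44769.05 kJ/kg


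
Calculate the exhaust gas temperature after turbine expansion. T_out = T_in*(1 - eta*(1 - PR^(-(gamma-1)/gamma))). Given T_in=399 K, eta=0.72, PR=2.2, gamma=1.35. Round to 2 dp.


T_out = T_in * (1 - eta * (1 - PR^(-(gamma-1)/gamma)))
Exponent = -(1.35-1)/1.35 = -0.25925926
PR^exp = 2.2^(-0.25925926) = 0.81512413
Factor = 1 - 0.72*(1 - 0.81512413) = 0.86688937
T_out = 399 * 0.86688937 = 345.89 K


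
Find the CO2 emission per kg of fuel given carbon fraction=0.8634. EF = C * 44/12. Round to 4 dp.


EF = C_frac * (M_CO2 / M_C)
EF = 0.8634 * (44/12)
EF = 0.8634 * 3.666667 = 3.1658 kg_CO2/kg_fuel


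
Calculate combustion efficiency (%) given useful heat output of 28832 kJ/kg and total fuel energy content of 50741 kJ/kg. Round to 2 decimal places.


Efficiency = (Q_useful / Q_fuel) * 100
Efficiency = (28832 / 50741) * 100
Efficiency = 0.5682 * 100 = 56.82%


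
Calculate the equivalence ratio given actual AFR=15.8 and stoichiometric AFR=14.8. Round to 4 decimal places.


phi = AFR_stoich / AFR_actual
phi = 14.8 / 15.8 = 0.9367


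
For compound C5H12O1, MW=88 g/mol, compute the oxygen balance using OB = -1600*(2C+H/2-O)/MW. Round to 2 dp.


OB = -1600 * (2C + H/2 - O) / MW
Inner = 2*5 + 12/2 - 1 = 15.00
OB = -1600 * 15.00 / 88 = -272.73%


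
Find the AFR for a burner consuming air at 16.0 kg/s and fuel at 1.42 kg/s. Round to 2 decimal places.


AFR = m_air / m_fuel
AFR = 16.0 / 1.42 = 11.27


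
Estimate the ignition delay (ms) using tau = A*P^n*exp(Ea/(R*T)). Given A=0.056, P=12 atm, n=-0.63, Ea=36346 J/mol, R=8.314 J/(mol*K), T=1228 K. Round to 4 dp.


tau = A * P^n * exp(Ea/(R*T))
P^n = 12^(-0.63) = 0.20898534
Ea/(R*T) = 36346/(8.314*1228) = 3.559986
exp(Ea/(R*T)) = 35.162689
tau = 0.056 * 0.20898534 * 35.162689 = 0.4115 ms


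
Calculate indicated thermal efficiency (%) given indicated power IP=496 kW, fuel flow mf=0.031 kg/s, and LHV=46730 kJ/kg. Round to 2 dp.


eta_ith = (IP / (mf * LHV)) * 100
Denominator = 0.031 * 46730 = 1448.6300 kW
eta_ith = (496 / 1448.6300) * 100 = 34.24%


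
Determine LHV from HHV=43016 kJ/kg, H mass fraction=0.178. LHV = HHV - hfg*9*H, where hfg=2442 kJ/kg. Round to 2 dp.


LHV = HHV - hfg * 9 * H
Water correction = 2442 * 9 * 0.178 = 3912.084 kJ/kg
LHV = 43016 - 3912.084 = 39103.92 kJ/kg


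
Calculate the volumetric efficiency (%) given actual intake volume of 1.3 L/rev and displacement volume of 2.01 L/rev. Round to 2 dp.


eta_v = (V_actual / V_disp) * 100
Ratio = 1.3 / 2.01 = 0.6468
eta_v = 0.6468 * 100 = 64.68%


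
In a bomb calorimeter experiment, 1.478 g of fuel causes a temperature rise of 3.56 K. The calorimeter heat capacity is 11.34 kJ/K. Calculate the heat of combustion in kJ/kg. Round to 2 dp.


Hc = C_cal * delta_T / m_fuel
Q_released = 11.34 * 3.56 = 40.3704 kJ
m_fuel = 1.478 g = 1.478/1000 kg = 0.001478 kg
Hc = 40.3704 / 0.001478 = 27314.21 kJ/kg


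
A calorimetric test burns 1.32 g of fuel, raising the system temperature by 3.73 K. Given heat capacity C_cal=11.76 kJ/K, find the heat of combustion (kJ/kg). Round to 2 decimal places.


Hc = C_cal * delta_T / m_fuel
Q_released = 11.76 * 3.73 = 43.8648 kJ
m_fuel = 1.32 g = 1.32/1000 kg = 0.001320 kg
Hc = 43.8648 / 0.001320 = 33230.91 kJ/kg


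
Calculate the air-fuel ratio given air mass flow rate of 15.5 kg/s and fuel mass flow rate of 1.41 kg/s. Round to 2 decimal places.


AFR = m_air / m_fuel
AFR = 15.5 / 1.41 = 10.99


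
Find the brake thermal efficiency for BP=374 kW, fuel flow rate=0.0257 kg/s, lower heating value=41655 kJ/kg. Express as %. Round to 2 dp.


eta_BTE = (BP / (mf * LHV)) * 100
Denominator = 0.0257 * 41655 = 1070.5335 kW
eta_BTE = (374 / 1070.5335) * 100 = 34.94%


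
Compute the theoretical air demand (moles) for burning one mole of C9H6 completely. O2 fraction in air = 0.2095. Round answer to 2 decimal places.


Balanced combustion: C9H6 + 10.5 O2 -> 9 CO2 + 3 H2O
O2 needed = C + H/4 = 9 + 6/4 = 10.50 moles
Air moles = O2 / 0.2095 = 10.50 / 0.2095 = 50.12 moles air


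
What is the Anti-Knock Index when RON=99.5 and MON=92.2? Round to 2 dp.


AKI = (RON + MON) / 2
AKI = (99.5 + 92.2) / 2
AKI = 191.7 / 2 = 95.85


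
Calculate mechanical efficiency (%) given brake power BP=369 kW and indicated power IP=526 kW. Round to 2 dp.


eta_mech = (BP / IP) * 100
Ratio = 369 / 526 = 0.7015
eta_mech = 0.7015 * 100 = 70.15%


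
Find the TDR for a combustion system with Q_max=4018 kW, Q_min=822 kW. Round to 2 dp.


TDR = Q_max / Q_min
TDR = 4018 / 822 = 4.89


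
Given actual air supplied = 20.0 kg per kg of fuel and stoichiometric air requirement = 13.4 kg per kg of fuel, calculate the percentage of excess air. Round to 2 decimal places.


Excess air = actual - stoichiometric = 20.0 - 13.4 = 6.60 kg/kg fuel
Excess air % = (excess / stoich) * 100 = (6.60 / 13.4) * 100 = 49.25%


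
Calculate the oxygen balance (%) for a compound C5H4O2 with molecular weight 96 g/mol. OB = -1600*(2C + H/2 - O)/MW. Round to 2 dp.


OB = -1600 * (2C + H/2 - O) / MW
Inner = 2*5 + 4/2 - 2 = 10.00
OB = -1600 * 10.00 / 96 = -166.67%


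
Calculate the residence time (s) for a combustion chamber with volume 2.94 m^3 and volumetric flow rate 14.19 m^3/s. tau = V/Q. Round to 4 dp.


tau = V / Q_flow
tau = 2.94 / 14.19 = 0.2072 s


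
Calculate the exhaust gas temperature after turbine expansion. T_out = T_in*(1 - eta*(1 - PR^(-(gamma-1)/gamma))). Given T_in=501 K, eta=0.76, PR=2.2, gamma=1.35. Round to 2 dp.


T_out = T_in * (1 - eta * (1 - PR^(-(gamma-1)/gamma)))
Exponent = -(1.35-1)/1.35 = -0.25925926
PR^exp = 2.2^(-0.25925926) = 0.81512413
Factor = 1 - 0.76*(1 - 0.81512413) = 0.85949434
T_out = 501 * 0.85949434 = 430.61 K


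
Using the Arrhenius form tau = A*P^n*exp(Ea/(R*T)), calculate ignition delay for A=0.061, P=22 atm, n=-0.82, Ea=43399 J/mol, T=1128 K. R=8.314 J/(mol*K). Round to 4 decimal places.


tau = A * P^n * exp(Ea/(R*T))
P^n = 22^(-0.82) = 0.07928908
Ea/(R*T) = 43399/(8.314*1128) = 4.627651
exp(Ea/(R*T)) = 102.273546
tau = 0.061 * 0.07928908 * 102.273546 = 0.4947 ms


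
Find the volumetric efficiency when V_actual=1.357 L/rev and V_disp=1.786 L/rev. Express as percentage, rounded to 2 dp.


eta_v = (V_actual / V_disp) * 100
Ratio = 1.357 / 1.786 = 0.7598
eta_v = 0.7598 * 100 = 75.98%


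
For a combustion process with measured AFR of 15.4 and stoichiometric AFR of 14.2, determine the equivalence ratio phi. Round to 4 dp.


phi = AFR_stoich / AFR_actual
phi = 14.2 / 15.4 = 0.9221


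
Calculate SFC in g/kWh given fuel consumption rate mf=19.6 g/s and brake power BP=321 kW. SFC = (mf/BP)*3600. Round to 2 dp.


SFC = (mf / BP) * 3600
Rate = 19.6 / 321 = 0.061059 g/(s*kW)
SFC = 0.061059 * 3600 = 219.81 g/kWh


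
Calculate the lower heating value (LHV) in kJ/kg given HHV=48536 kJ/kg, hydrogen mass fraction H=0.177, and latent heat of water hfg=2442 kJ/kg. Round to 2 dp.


LHV = HHV - hfg * 9 * H
Water correction = 2442 * 9 * 0.177 = 3890.106 kJ/kg
LHV = 48536 - 3890.106 = 44645.89 kJ/kg


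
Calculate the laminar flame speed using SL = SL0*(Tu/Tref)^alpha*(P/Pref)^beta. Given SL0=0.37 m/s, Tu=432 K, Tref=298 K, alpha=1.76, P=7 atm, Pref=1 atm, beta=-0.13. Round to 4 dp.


SL = SL0 * (Tu/Tref)^alpha * (P/Pref)^beta
T ratio = 432/298 = 1.44966443
(T ratio)^alpha = 1.44966443^1.76 = 1.922343
(P/Pref)^beta = 7^(-0.13) = 0.776492
SL = 0.37 * 1.922343 * 0.776492 = 0.5523 m/s


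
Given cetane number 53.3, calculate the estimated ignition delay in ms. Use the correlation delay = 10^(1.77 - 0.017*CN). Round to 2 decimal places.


delay = 10^(1.77 - 0.017*CN)
Exponent = 1.77 - 0.017*53.3 = 0.8639
delay = 10^0.8639 = 7.31 ms


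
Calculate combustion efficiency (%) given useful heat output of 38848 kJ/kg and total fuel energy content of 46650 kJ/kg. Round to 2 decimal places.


Efficiency = (Q_useful / Q_fuel) * 100
Efficiency = (38848 / 46650) * 100
Efficiency = 0.8328 * 100 = 83.28%


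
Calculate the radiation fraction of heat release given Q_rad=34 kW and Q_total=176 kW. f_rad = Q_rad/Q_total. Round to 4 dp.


f_rad = Q_rad / Q_total
f_rad = 34 / 176 = 0.1932


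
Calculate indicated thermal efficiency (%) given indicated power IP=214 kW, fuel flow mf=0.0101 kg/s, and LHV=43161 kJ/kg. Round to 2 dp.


eta_ith = (IP / (mf * LHV)) * 100
Denominator = 0.0101 * 43161 = 435.9261 kW
eta_ith = (214 / 435.9261) * 100 = 49.09%


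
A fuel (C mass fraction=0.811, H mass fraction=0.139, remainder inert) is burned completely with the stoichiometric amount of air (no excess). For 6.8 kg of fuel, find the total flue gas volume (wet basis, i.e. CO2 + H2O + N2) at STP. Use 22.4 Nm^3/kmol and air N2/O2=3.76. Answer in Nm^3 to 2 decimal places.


Per kg fuel: CO2 = (C/12 kmol)*22.4 = (0.811/12)*22.4 = 1.51387 Nm^3
Per kg fuel: H2O = (H/2 kmol)*22.4 = (0.139/2)*22.4 = 1.55680 Nm^3
O2 needed per kg fuel = C/12 + H/4 = 0.811/12 + 0.139/4 = 0.10233333 kmol
Per kg fuel: N2 = O2*3.76*22.4 = 0.10233333*3.76*22.4 = 8.61892 Nm^3
Total per kg = 1.51387 + 1.55680 + 8.61892 = 11.68959 Nm^3
Total = 11.68959 * 6.8 = 79.49 Nm^3


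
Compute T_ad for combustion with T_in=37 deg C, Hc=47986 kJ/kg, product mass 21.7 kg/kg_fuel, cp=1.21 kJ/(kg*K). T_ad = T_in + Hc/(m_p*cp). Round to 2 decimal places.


T_ad = T_in + Hc / (m_p * cp)
Denominator = 21.7 * 1.21 = 26.2570
Temperature rise = 47986 / 26.2570 = 1827.55 K
T_ad = 37 + 1827.55 = 1864.55 deg C


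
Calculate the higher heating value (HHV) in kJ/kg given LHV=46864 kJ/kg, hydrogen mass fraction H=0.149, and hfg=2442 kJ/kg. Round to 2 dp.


HHV = LHV + hfg * 9 * H
Water addition = 2442 * 9 * 0.149 = 3274.722 kJ/kg
HHV = 46864 + 3274.722 = 50138.72 kJ/kg


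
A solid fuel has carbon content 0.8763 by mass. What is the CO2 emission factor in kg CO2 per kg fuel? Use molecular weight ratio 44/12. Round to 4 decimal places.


EF = C_frac * (M_CO2 / M_C)
EF = 0.8763 * (44/12)
EF = 0.8763 * 3.666667 = 3.2131 kg_CO2/kg_fuel


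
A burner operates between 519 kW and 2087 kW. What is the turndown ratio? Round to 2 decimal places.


TDR = Q_max / Q_min
TDR = 2087 / 519 = 4.02


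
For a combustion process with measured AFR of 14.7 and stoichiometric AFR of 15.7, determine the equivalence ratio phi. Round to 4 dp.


phi = AFR_stoich / AFR_actual
phi = 15.7 / 14.7 = 1.0680


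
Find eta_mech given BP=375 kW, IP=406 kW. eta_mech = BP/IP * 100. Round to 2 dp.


eta_mech = (BP / IP) * 100
Ratio = 375 / 406 = 0.9236
eta_mech = 0.9236 * 100 = 92.36%


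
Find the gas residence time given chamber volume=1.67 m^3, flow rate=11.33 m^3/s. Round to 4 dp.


tau = V / Q_flow
tau = 1.67 / 11.33 = 0.1474 s


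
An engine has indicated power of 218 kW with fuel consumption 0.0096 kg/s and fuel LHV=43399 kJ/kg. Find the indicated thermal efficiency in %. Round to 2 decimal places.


eta_ith = (IP / (mf * LHV)) * 100
Denominator = 0.0096 * 43399 = 416.6304 kW
eta_ith = (218 / 416.6304) * 100 = 52.32%


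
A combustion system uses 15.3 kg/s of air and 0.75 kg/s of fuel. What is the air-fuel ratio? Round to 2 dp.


AFR = m_air / m_fuel
AFR = 15.3 / 0.75 = 20.40


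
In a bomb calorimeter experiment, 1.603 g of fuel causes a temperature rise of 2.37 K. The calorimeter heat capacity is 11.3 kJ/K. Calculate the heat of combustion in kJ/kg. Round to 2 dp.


Hc = C_cal * delta_T / m_fuel
Q_released = 11.3 * 2.37 = 26.7810 kJ
m_fuel = 1.603 g = 1.603/1000 kg = 0.001603 kg
Hc = 26.7810 / 0.001603 = 16706.80 kJ/kg


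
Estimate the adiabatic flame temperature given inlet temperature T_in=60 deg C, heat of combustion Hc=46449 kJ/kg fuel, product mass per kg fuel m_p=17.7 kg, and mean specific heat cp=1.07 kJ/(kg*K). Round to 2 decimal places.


T_ad = T_in + Hc / (m_p * cp)
Denominator = 17.7 * 1.07 = 18.9390
Temperature rise = 46449 / 18.9390 = 2452.56 K
T_ad = 60 + 2452.56 = 2512.56 deg C


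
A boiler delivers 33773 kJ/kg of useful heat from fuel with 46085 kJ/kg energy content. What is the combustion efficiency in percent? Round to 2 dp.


Efficiency = (Q_useful / Q_fuel) * 100
Efficiency = (33773 / 46085) * 100
Efficiency = 0.7328 * 100 = 73.28%


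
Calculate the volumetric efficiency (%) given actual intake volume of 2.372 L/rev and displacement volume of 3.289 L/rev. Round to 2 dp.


eta_v = (V_actual / V_disp) * 100
Ratio = 2.372 / 3.289 = 0.7212
eta_v = 0.7212 * 100 = 72.12%


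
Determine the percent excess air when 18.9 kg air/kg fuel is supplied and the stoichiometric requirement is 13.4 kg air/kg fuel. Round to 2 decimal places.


Excess air = actual - stoichiometric = 18.9 - 13.4 = 5.50 kg/kg fuel
Excess air % = (excess / stoich) * 100 = (5.50 / 13.4) * 100 = 41.04%


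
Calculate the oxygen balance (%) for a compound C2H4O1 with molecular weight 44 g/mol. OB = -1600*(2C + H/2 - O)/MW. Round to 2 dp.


OB = -1600 * (2C + H/2 - O) / MW
Inner = 2*2 + 4/2 - 1 = 5.00
OB = -1600 * 5.00 / 44 = -181.82%


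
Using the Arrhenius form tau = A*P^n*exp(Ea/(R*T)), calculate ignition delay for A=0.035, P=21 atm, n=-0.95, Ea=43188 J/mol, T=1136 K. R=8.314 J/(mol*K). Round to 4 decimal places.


tau = A * P^n * exp(Ea/(R*T))
P^n = 21^(-0.95) = 0.05544874
Ea/(R*T) = 43188/(8.314*1136) = 4.572721
exp(Ea/(R*T)) = 96.807202
tau = 0.035 * 0.05544874 * 96.807202 = 0.1879 ms


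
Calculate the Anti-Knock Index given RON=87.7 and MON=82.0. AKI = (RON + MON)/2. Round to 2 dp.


AKI = (RON + MON) / 2
AKI = (87.7 + 82.0) / 2
AKI = 169.7 / 2 = 84.85


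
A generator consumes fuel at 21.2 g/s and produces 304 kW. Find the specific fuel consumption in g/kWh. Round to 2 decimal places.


SFC = (mf / BP) * 3600
Rate = 21.2 / 304 = 0.069737 g/(s*kW)
SFC = 0.069737 * 3600 = 251.05 g/kWh


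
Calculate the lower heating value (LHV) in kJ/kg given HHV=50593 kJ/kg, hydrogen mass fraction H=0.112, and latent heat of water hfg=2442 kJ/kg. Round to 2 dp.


LHV = HHV - hfg * 9 * H
Water correction = 2442 * 9 * 0.112 = 2461.536 kJ/kg
LHV = 50593 - 2461.536 = 48131.46 kJ/kg


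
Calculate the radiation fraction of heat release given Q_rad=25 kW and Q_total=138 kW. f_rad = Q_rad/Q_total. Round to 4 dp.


f_rad = Q_rad / Q_total
f_rad = 25 / 138 = 0.1812


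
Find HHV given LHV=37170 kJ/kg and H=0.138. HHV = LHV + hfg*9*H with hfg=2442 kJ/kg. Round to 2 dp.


HHV = LHV + hfg * 9 * H
Water addition = 2442 * 9 * 0.138 = 3032.964 kJ/kg
HHV = 37170 + 3032.964 = 40202.96 kJ/kg


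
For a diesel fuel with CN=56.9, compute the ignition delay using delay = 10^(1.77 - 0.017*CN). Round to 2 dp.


delay = 10^(1.77 - 0.017*CN)
Exponent = 1.77 - 0.017*56.9 = 0.8027
delay = 10^0.8027 = 6.35 ms


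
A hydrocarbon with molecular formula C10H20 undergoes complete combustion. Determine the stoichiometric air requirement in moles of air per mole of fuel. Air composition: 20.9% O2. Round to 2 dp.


Balanced combustion: C10H20 + 15 O2 -> 10 CO2 + 10 H2O
O2 needed = C + H/4 = 10 + 20/4 = 15.00 moles
Air moles = O2 / 0.209 = 15.00 / 0.209 = 71.77 moles air


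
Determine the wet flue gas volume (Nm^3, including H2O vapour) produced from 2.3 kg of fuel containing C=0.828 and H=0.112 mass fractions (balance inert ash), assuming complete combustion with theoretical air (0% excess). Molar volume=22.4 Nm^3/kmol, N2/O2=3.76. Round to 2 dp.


Per kg fuel: CO2 = (C/12 kmol)*22.4 = (0.828/12)*22.4 = 1.54560 Nm^3
Per kg fuel: H2O = (H/2 kmol)*22.4 = (0.112/2)*22.4 = 1.25440 Nm^3
O2 needed per kg fuel = C/12 + H/4 = 0.828/12 + 0.112/4 = 0.09700000 kmol
Per kg fuel: N2 = O2*3.76*22.4 = 0.09700000*3.76*22.4 = 8.16973 Nm^3
Total per kg = 1.54560 + 1.25440 + 8.16973 = 10.96973 Nm^3
Total = 10.96973 * 2.3 = 25.23 Nm^3


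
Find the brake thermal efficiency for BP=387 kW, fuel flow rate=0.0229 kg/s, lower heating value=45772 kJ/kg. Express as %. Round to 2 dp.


eta_BTE = (BP / (mf * LHV)) * 100
Denominator = 0.0229 * 45772 = 1048.1788 kW
eta_BTE = (387 / 1048.1788) * 100 = 36.92%


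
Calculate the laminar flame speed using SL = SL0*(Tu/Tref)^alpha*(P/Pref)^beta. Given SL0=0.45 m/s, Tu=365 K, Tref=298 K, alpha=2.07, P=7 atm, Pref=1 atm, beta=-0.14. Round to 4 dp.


SL = SL0 * (Tu/Tref)^alpha * (P/Pref)^beta
T ratio = 365/298 = 1.22483221
(T ratio)^alpha = 1.22483221^2.07 = 1.521663
(P/Pref)^beta = 7^(-0.14) = 0.761529
SL = 0.45 * 1.521663 * 0.761529 = 0.5215 m/s


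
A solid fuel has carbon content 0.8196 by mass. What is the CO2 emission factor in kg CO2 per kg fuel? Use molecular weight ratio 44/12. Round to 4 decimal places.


EF = C_frac * (M_CO2 / M_C)
EF = 0.8196 * (44/12)
EF = 0.8196 * 3.666667 = 3.0052 kg_CO2/kg_fuel


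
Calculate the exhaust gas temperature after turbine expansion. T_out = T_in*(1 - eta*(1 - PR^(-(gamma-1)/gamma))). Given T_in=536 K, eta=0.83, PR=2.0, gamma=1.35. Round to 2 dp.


T_out = T_in * (1 - eta * (1 - PR^(-(gamma-1)/gamma)))
Exponent = -(1.35-1)/1.35 = -0.25925926
PR^exp = 2.0^(-0.25925926) = 0.83551680
Factor = 1 - 0.83*(1 - 0.83551680) = 0.86347894
T_out = 536 * 0.86347894 = 462.82 K


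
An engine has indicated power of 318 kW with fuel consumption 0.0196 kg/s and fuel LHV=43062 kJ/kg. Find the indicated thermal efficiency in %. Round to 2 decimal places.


eta_ith = (IP / (mf * LHV)) * 100
Denominator = 0.0196 * 43062 = 844.0152 kW
eta_ith = (318 / 844.0152) * 100 = 37.68%


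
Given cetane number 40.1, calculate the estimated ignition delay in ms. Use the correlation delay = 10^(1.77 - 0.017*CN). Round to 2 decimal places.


delay = 10^(1.77 - 0.017*CN)
Exponent = 1.77 - 0.017*40.1 = 1.0883
delay = 10^1.0883 = 12.25 ms


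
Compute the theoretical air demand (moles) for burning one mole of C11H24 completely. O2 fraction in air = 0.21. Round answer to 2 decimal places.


Balanced combustion: C11H24 + 17 O2 -> 11 CO2 + 12 H2O
O2 needed = C + H/4 = 11 + 24/4 = 17.00 moles
Air moles = O2 / 0.21 = 17.00 / 0.21 = 80.95 moles air


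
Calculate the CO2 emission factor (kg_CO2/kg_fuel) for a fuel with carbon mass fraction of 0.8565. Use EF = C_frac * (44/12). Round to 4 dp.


EF = C_frac * (M_CO2 / M_C)
EF = 0.8565 * (44/12)
EF = 0.8565 * 3.666667 = 3.1405 kg_CO2/kg_fuel


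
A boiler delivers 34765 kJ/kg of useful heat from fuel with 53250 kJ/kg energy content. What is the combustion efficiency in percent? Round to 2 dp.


Efficiency = (Q_useful / Q_fuel) * 100
Efficiency = (34765 / 53250) * 100
Efficiency = 0.6529 * 100 = 65.29%


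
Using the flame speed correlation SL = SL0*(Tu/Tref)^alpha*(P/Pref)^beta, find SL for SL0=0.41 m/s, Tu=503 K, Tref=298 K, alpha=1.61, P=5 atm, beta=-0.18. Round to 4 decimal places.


SL = SL0 * (Tu/Tref)^alpha * (P/Pref)^beta
T ratio = 503/298 = 1.68791946
(T ratio)^alpha = 1.68791946^1.61 = 2.322931
(P/Pref)^beta = 5^(-0.18) = 0.748489
SL = 0.41 * 2.322931 * 0.748489 = 0.7129 m/s


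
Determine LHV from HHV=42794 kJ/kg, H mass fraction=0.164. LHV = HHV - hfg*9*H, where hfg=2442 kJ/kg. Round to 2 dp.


LHV = HHV - hfg * 9 * H
Water correction = 2442 * 9 * 0.164 = 3604.392 kJ/kg
LHV = 42794 - 3604.392 = 39189.61 kJ/kg


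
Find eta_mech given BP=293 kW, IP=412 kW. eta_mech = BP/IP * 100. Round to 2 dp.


eta_mech = (BP / IP) * 100
Ratio = 293 / 412 = 0.7112
eta_mech = 0.7112 * 100 = 71.12%


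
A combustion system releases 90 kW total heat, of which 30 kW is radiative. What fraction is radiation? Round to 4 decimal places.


f_rad = Q_rad / Q_total
f_rad = 30 / 90 = 0.3333


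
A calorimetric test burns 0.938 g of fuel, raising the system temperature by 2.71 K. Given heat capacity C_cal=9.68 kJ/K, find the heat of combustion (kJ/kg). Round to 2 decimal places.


Hc = C_cal * delta_T / m_fuel
Q_released = 9.68 * 2.71 = 26.2328 kJ
m_fuel = 0.938 g = 0.938/1000 kg = 0.000938 kg
Hc = 26.2328 / 0.000938 = 27966.74 kJ/kg


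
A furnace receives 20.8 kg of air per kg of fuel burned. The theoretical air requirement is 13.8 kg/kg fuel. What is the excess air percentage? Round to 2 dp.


Excess air = actual - stoichiometric = 20.8 - 13.8 = 7.00 kg/kg fuel
Excess air % = (excess / stoich) * 100 = (7.00 / 13.8) * 100 = 50.72%


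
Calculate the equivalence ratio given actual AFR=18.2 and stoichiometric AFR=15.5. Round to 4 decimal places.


phi = AFR_stoich / AFR_actual
phi = 15.5 / 18.2 = 0.8516


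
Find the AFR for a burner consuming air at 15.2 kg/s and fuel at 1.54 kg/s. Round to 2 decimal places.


AFR = m_air / m_fuel
AFR = 15.2 / 1.54 = 9.87
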